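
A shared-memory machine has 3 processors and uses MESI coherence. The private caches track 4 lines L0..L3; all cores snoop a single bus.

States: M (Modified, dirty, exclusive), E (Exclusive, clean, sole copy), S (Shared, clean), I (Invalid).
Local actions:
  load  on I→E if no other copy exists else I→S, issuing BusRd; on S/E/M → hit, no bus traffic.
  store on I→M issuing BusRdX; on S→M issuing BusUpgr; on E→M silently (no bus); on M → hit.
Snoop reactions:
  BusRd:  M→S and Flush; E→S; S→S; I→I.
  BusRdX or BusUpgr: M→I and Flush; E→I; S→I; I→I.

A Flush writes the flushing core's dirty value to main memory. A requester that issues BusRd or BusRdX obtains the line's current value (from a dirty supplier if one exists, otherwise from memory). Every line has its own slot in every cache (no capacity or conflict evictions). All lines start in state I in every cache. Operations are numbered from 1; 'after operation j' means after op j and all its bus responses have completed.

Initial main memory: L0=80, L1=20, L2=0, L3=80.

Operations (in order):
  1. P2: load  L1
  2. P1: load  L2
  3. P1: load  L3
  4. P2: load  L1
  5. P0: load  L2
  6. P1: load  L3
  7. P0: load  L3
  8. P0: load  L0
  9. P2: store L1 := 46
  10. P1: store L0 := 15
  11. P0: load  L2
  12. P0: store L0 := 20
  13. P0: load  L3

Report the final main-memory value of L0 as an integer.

[1] P2: load  L1 | P0:I, P1:I, P2:E(20) | bus: BusRd
[2] P1: load  L2 | P0:I, P1:E(0), P2:I | bus: BusRd
[3] P1: load  L3 | P0:I, P1:E(80), P2:I | bus: BusRd
[4] P2: load  L1 | P0:I, P1:I, P2:E(20) | bus: none
[5] P0: load  L2 | P0:S(0), P1:S(0), P2:I | bus: BusRd
[6] P1: load  L3 | P0:I, P1:E(80), P2:I | bus: none
[7] P0: load  L3 | P0:S(80), P1:S(80), P2:I | bus: BusRd
[8] P0: load  L0 | P0:E(80), P1:I, P2:I | bus: BusRd
[9] P2: store L1 := 46 | P0:I, P1:I, P2:M(46) | bus: none
[10] P1: store L0 := 15 | P0:I, P1:M(15), P2:I | bus: BusRdX
[11] P0: load  L2 | P0:S(0), P1:S(0), P2:I | bus: none
[12] P0: store L0 := 20 | P0:M(20), P1:I, P2:I | bus: BusRdX,Flush
[13] P0: load  L3 | P0:S(80), P1:S(80), P2:I | bus: none

memory[L0] = 15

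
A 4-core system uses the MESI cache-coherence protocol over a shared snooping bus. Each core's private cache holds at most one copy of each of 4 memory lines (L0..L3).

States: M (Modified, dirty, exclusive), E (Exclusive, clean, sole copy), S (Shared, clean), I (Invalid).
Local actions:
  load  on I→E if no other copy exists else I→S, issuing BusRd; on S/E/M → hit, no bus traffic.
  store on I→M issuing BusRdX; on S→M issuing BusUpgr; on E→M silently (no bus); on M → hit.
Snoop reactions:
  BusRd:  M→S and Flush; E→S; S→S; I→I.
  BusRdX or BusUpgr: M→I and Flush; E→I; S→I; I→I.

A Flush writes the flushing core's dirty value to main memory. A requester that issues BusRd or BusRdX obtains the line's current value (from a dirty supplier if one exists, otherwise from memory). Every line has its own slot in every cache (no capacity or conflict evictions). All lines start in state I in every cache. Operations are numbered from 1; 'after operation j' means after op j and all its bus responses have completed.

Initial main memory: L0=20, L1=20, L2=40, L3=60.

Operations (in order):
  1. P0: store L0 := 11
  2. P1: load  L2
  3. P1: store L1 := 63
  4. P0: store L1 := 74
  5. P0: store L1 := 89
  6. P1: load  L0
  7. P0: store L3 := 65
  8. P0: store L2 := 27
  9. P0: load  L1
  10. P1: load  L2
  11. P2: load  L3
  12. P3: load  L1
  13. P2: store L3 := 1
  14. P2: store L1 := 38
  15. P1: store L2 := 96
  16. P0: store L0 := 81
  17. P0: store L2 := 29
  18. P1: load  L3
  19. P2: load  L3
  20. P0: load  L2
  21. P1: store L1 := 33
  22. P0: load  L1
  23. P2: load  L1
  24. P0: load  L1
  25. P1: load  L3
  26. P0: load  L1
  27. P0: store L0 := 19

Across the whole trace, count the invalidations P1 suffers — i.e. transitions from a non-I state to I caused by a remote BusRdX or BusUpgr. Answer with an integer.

step 1: P0: store L0 := 11  ⟶  MIII  (L0)  txn=BusRdX  M[L0]=20
step 2: P1: load  L2  ⟶  IEII  (L2)  txn=BusRd  M[L2]=40
step 3: P1: store L1 := 63  ⟶  IMII  (L1)  txn=BusRdX  M[L1]=20
step 4: P0: store L1 := 74  ⟶  MIII  (L1)  txn=BusRdX+Flush  M[L1]=63
step 5: P0: store L1 := 89  ⟶  MIII  (L1)  txn=∅  M[L1]=63
step 6: P1: load  L0  ⟶  SSII  (L0)  txn=BusRd+Flush  M[L0]=11
step 7: P0: store L3 := 65  ⟶  MIII  (L3)  txn=BusRdX  M[L3]=60
step 8: P0: store L2 := 27  ⟶  MIII  (L2)  txn=BusRdX  M[L2]=40
step 9: P0: load  L1  ⟶  MIII  (L1)  txn=∅  M[L1]=63
step 10: P1: load  L2  ⟶  SSII  (L2)  txn=BusRd+Flush  M[L2]=27
step 11: P2: load  L3  ⟶  SISI  (L3)  txn=BusRd+Flush  M[L3]=65
step 12: P3: load  L1  ⟶  SIIS  (L1)  txn=BusRd+Flush  M[L1]=89
step 13: P2: store L3 := 1  ⟶  IIMI  (L3)  txn=BusUpgr  M[L3]=65
step 14: P2: store L1 := 38  ⟶  IIMI  (L1)  txn=BusRdX  M[L1]=89
step 15: P1: store L2 := 96  ⟶  IMII  (L2)  txn=BusUpgr  M[L2]=27
step 16: P0: store L0 := 81  ⟶  MIII  (L0)  txn=BusUpgr  M[L0]=11
step 17: P0: store L2 := 29  ⟶  MIII  (L2)  txn=BusRdX+Flush  M[L2]=96
step 18: P1: load  L3  ⟶  ISSI  (L3)  txn=BusRd+Flush  M[L3]=1
step 19: P2: load  L3  ⟶  ISSI  (L3)  txn=∅  M[L3]=1
step 20: P0: load  L2  ⟶  MIII  (L2)  txn=∅  M[L2]=96
step 21: P1: store L1 := 33  ⟶  IMII  (L1)  txn=BusRdX+Flush  M[L1]=38
step 22: P0: load  L1  ⟶  SSII  (L1)  txn=BusRd+Flush  M[L1]=33
step 23: P2: load  L1  ⟶  SSSI  (L1)  txn=BusRd  M[L1]=33
step 24: P0: load  L1  ⟶  SSSI  (L1)  txn=∅  M[L1]=33
step 25: P1: load  L3  ⟶  ISSI  (L3)  txn=∅  M[L3]=1
step 26: P0: load  L1  ⟶  SSSI  (L1)  txn=∅  M[L1]=33
step 27: P0: store L0 := 19  ⟶  MIII  (L0)  txn=∅  M[L0]=11

invalidations = 4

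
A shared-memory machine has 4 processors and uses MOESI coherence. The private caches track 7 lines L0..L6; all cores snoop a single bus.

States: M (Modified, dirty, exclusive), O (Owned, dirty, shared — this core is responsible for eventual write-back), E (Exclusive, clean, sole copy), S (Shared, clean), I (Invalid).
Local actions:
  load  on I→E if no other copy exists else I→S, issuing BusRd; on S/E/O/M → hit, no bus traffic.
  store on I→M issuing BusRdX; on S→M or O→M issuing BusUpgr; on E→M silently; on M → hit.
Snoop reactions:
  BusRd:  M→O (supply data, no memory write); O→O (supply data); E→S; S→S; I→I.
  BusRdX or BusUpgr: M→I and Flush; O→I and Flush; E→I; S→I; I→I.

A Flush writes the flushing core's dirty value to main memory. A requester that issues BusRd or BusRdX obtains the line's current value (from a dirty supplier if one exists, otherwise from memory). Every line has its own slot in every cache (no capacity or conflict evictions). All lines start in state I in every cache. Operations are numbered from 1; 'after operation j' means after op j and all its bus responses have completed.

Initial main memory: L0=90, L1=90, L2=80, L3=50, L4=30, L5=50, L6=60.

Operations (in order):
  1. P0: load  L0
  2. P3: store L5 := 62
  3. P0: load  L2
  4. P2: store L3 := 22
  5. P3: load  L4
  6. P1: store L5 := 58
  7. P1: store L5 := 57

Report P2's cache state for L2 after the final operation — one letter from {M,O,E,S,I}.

step 1: P0: load  L0  ⟶  EIII  (L0)  txn=BusRd  M[L0]=90
step 2: P3: store L5 := 62  ⟶  IIIM  (L5)  txn=BusRdX  M[L5]=50
step 3: P0: load  L2  ⟶  EIII  (L2)  txn=BusRd  M[L2]=80
step 4: P2: store L3 := 22  ⟶  IIMI  (L3)  txn=BusRdX  M[L3]=50
step 5: P3: load  L4  ⟶  IIIE  (L4)  txn=BusRd  M[L4]=30
step 6: P1: store L5 := 58  ⟶  IMII  (L5)  txn=BusRdX+Flush  M[L5]=62
step 7: P1: store L5 := 57  ⟶  IMII  (L5)  txn=∅  M[L5]=62

state = I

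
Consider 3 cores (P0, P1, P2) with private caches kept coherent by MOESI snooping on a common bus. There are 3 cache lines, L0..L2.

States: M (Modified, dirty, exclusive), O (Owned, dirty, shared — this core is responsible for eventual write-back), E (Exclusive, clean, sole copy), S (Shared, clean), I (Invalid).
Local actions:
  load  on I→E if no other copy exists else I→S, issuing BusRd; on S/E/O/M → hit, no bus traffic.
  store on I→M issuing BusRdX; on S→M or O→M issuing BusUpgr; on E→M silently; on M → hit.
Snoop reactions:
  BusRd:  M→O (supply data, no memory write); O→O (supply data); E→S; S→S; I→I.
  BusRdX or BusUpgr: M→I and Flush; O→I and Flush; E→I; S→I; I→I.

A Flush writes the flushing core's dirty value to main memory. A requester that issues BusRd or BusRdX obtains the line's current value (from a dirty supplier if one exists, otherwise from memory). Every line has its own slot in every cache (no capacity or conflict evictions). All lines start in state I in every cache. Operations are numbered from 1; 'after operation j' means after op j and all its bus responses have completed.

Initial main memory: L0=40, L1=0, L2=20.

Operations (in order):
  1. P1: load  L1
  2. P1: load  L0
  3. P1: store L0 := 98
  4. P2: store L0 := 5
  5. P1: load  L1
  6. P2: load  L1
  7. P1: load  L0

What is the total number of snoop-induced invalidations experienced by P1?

step 1: P1: load  L1  ⟶  IEI  (L1)  txn=BusRd  M[L1]=0
step 2: P1: load  L0  ⟶  IEI  (L0)  txn=BusRd  M[L0]=40
step 3: P1: store L0 := 98  ⟶  IMI  (L0)  txn=∅  M[L0]=40
step 4: P2: store L0 := 5  ⟶  IIM  (L0)  txn=BusRdX+Flush  M[L0]=98
step 5: P1: load  L1  ⟶  IEI  (L1)  txn=∅  M[L1]=0
step 6: P2: load  L1  ⟶  ISS  (L1)  txn=BusRd  M[L1]=0
step 7: P1: load  L0  ⟶  ISO  (L0)  txn=BusRd  M[L0]=98

invalidations = 1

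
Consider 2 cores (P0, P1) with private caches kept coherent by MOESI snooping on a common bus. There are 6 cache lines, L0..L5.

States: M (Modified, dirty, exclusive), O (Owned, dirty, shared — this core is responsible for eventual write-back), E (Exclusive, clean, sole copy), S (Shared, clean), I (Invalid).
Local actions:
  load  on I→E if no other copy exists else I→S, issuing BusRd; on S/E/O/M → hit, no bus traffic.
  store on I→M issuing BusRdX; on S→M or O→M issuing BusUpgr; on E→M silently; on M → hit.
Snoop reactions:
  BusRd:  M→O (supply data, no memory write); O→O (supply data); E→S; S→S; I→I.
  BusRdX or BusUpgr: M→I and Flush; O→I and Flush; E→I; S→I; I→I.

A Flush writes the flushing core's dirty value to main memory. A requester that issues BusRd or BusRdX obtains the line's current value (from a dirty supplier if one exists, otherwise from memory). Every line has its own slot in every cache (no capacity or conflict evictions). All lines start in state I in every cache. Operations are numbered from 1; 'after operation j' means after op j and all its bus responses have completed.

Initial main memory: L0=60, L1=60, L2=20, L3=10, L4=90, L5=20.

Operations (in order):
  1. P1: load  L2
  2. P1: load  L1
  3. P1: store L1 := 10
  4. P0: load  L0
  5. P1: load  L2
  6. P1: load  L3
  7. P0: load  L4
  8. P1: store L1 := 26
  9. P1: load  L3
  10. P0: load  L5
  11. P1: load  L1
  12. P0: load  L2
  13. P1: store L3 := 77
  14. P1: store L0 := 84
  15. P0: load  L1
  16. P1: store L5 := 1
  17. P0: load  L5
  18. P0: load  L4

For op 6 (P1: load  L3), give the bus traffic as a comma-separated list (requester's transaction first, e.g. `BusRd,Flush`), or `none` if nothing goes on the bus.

1. P1: load  L2  bus=[BusRd]  L2: P0=I P1=E  mem[L2]=20
2. P1: load  L1  bus=[BusRd]  L1: P0=I P1=E  mem[L1]=60
3. P1: store L1 := 10  bus=[-]  L1: P0=I P1=M  mem[L1]=60
4. P0: load  L0  bus=[BusRd]  L0: P0=E P1=I  mem[L0]=60
5. P1: load  L2  bus=[-]  L2: P0=I P1=E  mem[L2]=20
6. P1: load  L3  bus=[BusRd]  L3: P0=I P1=E  mem[L3]=10
7. P0: load  L4  bus=[BusRd]  L4: P0=E P1=I  mem[L4]=90
8. P1: store L1 := 26  bus=[-]  L1: P0=I P1=M  mem[L1]=60
9. P1: load  L3  bus=[-]  L3: P0=I P1=E  mem[L3]=10
10. P0: load  L5  bus=[BusRd]  L5: P0=E P1=I  mem[L5]=20
11. P1: load  L1  bus=[-]  L1: P0=I P1=M  mem[L1]=60
12. P0: load  L2  bus=[BusRd]  L2: P0=S P1=S  mem[L2]=20
13. P1: store L3 := 77  bus=[-]  L3: P0=I P1=M  mem[L3]=10
14. P1: store L0 := 84  bus=[BusRdX]  L0: P0=I P1=M  mem[L0]=60
15. P0: load  L1  bus=[BusRd]  L1: P0=S P1=O  mem[L1]=60
16. P1: store L5 := 1  bus=[BusRdX]  L5: P0=I P1=M  mem[L5]=20
17. P0: load  L5  bus=[BusRd]  L5: P0=S P1=O  mem[L5]=20
18. P0: load  L4  bus=[-]  L4: P0=E P1=I  mem[L4]=90

bus = BusRd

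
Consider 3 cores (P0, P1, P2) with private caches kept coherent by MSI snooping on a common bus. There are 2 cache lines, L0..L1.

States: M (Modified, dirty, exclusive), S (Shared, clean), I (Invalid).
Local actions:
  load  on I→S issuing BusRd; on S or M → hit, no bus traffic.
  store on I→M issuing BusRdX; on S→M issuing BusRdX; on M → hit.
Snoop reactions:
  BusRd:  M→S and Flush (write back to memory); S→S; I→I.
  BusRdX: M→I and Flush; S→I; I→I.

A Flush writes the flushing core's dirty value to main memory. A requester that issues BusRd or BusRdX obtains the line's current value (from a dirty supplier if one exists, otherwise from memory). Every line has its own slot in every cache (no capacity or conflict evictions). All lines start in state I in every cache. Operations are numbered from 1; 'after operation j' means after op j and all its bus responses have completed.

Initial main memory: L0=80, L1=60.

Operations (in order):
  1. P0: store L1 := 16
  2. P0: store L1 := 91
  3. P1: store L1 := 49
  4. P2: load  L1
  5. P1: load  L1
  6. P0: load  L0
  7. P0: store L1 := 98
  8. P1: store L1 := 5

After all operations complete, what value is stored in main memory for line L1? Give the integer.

memory[L1] = 98

1. P0: store L1 := 16  bus=[BusRdX]  L1: P0=M P1=I P2=I  mem[L1]=60
2. P0: store L1 := 91  bus=[-]  L1: P0=M P1=I P2=I  mem[L1]=60
3. P1: store L1 := 49  bus=[BusRdX,Flush]  L1: P0=I P1=M P2=I  mem[L1]=91
4. P2: load  L1  bus=[BusRd,Flush]  L1: P0=I P1=S P2=S  mem[L1]=49
5. P1: load  L1  bus=[-]  L1: P0=I P1=S P2=S  mem[L1]=49
6. P0: load  L0  bus=[BusRd]  L0: P0=S P1=I P2=I  mem[L0]=80
7. P0: store L1 := 98  bus=[BusRdX]  L1: P0=M P1=I P2=I  mem[L1]=49
8. P1: store L1 := 5  bus=[BusRdX,Flush]  L1: P0=I P1=M P2=I  mem[L1]=98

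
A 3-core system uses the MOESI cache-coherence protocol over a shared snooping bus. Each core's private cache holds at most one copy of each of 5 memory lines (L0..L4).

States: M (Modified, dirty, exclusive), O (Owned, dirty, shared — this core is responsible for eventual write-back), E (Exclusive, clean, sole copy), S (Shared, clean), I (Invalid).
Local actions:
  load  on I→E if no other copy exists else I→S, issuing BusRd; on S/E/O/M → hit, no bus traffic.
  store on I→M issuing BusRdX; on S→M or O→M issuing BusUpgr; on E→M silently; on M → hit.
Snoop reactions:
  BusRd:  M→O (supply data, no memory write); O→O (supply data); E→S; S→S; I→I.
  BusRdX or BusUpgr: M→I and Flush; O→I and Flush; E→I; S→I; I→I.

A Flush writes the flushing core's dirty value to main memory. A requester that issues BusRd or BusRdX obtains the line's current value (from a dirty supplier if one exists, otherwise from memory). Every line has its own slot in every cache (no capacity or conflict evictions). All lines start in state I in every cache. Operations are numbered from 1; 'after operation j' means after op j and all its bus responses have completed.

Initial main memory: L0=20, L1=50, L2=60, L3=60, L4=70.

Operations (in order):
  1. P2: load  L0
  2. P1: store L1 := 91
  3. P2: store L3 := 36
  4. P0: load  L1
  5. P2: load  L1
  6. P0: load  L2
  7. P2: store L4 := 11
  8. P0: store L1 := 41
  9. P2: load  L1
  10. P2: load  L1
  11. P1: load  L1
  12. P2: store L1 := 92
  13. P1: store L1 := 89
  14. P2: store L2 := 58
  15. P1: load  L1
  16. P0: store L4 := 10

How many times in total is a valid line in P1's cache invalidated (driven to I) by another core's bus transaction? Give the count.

invalidations = 2

1. P2: load  L0  bus=[BusRd]  L0: P0=I P1=I P2=E  mem[L0]=20
2. P1: store L1 := 91  bus=[BusRdX]  L1: P0=I P1=M P2=I  mem[L1]=50
3. P2: store L3 := 36  bus=[BusRdX]  L3: P0=I P1=I P2=M  mem[L3]=60
4. P0: load  L1  bus=[BusRd]  L1: P0=S P1=O P2=I  mem[L1]=50
5. P2: load  L1  bus=[BusRd]  L1: P0=S P1=O P2=S  mem[L1]=50
6. P0: load  L2  bus=[BusRd]  L2: P0=E P1=I P2=I  mem[L2]=60
7. P2: store L4 := 11  bus=[BusRdX]  L4: P0=I P1=I P2=M  mem[L4]=70
8. P0: store L1 := 41  bus=[BusUpgr,Flush]  L1: P0=M P1=I P2=I  mem[L1]=91
9. P2: load  L1  bus=[BusRd]  L1: P0=O P1=I P2=S  mem[L1]=91
10. P2: load  L1  bus=[-]  L1: P0=O P1=I P2=S  mem[L1]=91
11. P1: load  L1  bus=[BusRd]  L1: P0=O P1=S P2=S  mem[L1]=91
12. P2: store L1 := 92  bus=[BusUpgr,Flush]  L1: P0=I P1=I P2=M  mem[L1]=41
13. P1: store L1 := 89  bus=[BusRdX,Flush]  L1: P0=I P1=M P2=I  mem[L1]=92
14. P2: store L2 := 58  bus=[BusRdX]  L2: P0=I P1=I P2=M  mem[L2]=60
15. P1: load  L1  bus=[-]  L1: P0=I P1=M P2=I  mem[L1]=92
16. P0: store L4 := 10  bus=[BusRdX,Flush]  L4: P0=M P1=I P2=I  mem[L4]=11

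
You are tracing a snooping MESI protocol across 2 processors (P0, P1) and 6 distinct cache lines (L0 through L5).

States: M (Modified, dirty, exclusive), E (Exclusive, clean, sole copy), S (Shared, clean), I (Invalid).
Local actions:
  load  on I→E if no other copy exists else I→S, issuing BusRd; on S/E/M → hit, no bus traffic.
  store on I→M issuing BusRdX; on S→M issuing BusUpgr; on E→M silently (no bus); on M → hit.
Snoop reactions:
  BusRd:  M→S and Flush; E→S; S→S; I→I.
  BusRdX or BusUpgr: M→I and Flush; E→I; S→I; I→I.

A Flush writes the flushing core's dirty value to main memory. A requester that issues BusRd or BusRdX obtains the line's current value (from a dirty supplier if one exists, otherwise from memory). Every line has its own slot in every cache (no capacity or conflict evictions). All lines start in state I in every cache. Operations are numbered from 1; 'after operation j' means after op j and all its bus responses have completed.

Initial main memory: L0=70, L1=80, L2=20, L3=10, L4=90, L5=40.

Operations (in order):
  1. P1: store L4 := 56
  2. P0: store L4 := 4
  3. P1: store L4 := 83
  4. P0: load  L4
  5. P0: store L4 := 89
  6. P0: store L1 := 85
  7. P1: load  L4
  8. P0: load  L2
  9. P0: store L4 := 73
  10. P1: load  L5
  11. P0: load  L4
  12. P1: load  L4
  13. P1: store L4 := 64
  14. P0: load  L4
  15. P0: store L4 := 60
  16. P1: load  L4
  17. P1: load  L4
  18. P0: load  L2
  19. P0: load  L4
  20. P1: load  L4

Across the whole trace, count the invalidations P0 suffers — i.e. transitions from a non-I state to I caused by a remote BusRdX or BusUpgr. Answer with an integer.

1. P1: store L4 := 56  bus=[BusRdX]  L4: P0=I P1=M  mem[L4]=90
2. P0: store L4 := 4  bus=[BusRdX,Flush]  L4: P0=M P1=I  mem[L4]=56
3. P1: store L4 := 83  bus=[BusRdX,Flush]  L4: P0=I P1=M  mem[L4]=4
4. P0: load  L4  bus=[BusRd,Flush]  L4: P0=S P1=S  mem[L4]=83
5. P0: store L4 := 89  bus=[BusUpgr]  L4: P0=M P1=I  mem[L4]=83
6. P0: store L1 := 85  bus=[BusRdX]  L1: P0=M P1=I  mem[L1]=80
7. P1: load  L4  bus=[BusRd,Flush]  L4: P0=S P1=S  mem[L4]=89
8. P0: load  L2  bus=[BusRd]  L2: P0=E P1=I  mem[L2]=20
9. P0: store L4 := 73  bus=[BusUpgr]  L4: P0=M P1=I  mem[L4]=89
10. P1: load  L5  bus=[BusRd]  L5: P0=I P1=E  mem[L5]=40
11. P0: load  L4  bus=[-]  L4: P0=M P1=I  mem[L4]=89
12. P1: load  L4  bus=[BusRd,Flush]  L4: P0=S P1=S  mem[L4]=73
13. P1: store L4 := 64  bus=[BusUpgr]  L4: P0=I P1=M  mem[L4]=73
14. P0: load  L4  bus=[BusRd,Flush]  L4: P0=S P1=S  mem[L4]=64
15. P0: store L4 := 60  bus=[BusUpgr]  L4: P0=M P1=I  mem[L4]=64
16. P1: load  L4  bus=[BusRd,Flush]  L4: P0=S P1=S  mem[L4]=60
17. P1: load  L4  bus=[-]  L4: P0=S P1=S  mem[L4]=60
18. P0: load  L2  bus=[-]  L2: P0=E P1=I  mem[L2]=20
19. P0: load  L4  bus=[-]  L4: P0=S P1=S  mem[L4]=60
20. P1: load  L4  bus=[-]  L4: P0=S P1=S  mem[L4]=60

invalidations = 2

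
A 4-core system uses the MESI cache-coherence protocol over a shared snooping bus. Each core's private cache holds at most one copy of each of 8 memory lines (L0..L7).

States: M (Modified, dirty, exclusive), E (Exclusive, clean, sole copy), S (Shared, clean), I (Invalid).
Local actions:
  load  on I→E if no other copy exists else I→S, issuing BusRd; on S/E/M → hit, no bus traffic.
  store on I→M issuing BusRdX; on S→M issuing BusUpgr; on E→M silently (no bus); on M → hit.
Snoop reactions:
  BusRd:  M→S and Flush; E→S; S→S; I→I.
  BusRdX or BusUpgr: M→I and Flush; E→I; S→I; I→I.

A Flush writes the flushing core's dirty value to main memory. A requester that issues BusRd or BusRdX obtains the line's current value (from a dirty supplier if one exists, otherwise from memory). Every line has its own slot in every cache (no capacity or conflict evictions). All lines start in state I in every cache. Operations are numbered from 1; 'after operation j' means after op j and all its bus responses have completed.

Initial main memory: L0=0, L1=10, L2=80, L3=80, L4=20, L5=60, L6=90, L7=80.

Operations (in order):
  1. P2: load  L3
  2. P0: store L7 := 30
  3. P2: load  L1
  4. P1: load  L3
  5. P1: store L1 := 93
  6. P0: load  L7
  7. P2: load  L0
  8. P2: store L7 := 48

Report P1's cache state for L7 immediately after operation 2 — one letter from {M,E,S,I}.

1. P2: load  L3  bus=[BusRd]  L3: P0=I P1=I P2=E P3=I  mem[L3]=80
2. P0: store L7 := 30  bus=[BusRdX]  L7: P0=M P1=I P2=I P3=I  mem[L7]=80
3. P2: load  L1  bus=[BusRd]  L1: P0=I P1=I P2=E P3=I  mem[L1]=10
4. P1: load  L3  bus=[BusRd]  L3: P0=I P1=S P2=S P3=I  mem[L3]=80
5. P1: store L1 := 93  bus=[BusRdX]  L1: P0=I P1=M P2=I P3=I  mem[L1]=10
6. P0: load  L7  bus=[-]  L7: P0=M P1=I P2=I P3=I  mem[L7]=80
7. P2: load  L0  bus=[BusRd]  L0: P0=I P1=I P2=E P3=I  mem[L0]=0
8. P2: store L7 := 48  bus=[BusRdX,Flush]  L7: P0=I P1=I P2=M P3=I  mem[L7]=30

state = I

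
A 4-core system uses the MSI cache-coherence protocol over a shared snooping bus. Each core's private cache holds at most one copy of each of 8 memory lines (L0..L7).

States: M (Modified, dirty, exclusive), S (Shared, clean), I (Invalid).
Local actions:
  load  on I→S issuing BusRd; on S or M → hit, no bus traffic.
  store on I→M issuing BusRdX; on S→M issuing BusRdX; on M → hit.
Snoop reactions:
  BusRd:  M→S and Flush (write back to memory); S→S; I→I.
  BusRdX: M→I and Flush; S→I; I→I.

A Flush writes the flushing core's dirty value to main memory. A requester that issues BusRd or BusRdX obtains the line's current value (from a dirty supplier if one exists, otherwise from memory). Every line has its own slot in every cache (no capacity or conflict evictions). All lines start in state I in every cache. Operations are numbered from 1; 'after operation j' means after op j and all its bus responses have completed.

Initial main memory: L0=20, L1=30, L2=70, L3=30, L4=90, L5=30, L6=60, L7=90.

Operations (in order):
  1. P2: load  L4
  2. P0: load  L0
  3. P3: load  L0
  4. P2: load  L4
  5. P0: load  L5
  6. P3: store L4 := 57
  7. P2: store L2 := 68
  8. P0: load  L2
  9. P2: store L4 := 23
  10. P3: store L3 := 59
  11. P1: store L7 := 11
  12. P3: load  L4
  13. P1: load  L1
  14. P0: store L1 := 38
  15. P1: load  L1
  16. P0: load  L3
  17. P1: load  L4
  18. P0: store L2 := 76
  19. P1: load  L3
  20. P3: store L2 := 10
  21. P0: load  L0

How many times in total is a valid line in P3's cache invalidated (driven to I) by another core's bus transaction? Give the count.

invalidations = 1

  op1 P2: load  L4 → I/I/S/I on L4; bus BusRd; mem=90
  op2 P0: load  L0 → S/I/I/I on L0; bus BusRd; mem=20
  op3 P3: load  L0 → S/I/I/S on L0; bus BusRd; mem=20
  op4 P2: load  L4 → I/I/S/I on L4; bus (none); mem=90
  op5 P0: load  L5 → S/I/I/I on L5; bus BusRd; mem=30
  op6 P3: store L4 := 57 → I/I/I/M on L4; bus BusRdX; mem=90
  op7 P2: store L2 := 68 → I/I/M/I on L2; bus BusRdX; mem=70
  op8 P0: load  L2 → S/I/S/I on L2; bus BusRd Flush; mem=68
  op9 P2: store L4 := 23 → I/I/M/I on L4; bus BusRdX Flush; mem=57
  op10 P3: store L3 := 59 → I/I/I/M on L3; bus BusRdX; mem=30
  op11 P1: store L7 := 11 → I/M/I/I on L7; bus BusRdX; mem=90
  op12 P3: load  L4 → I/I/S/S on L4; bus BusRd Flush; mem=23
  op13 P1: load  L1 → I/S/I/I on L1; bus BusRd; mem=30
  op14 P0: store L1 := 38 → M/I/I/I on L1; bus BusRdX; mem=30
  op15 P1: load  L1 → S/S/I/I on L1; bus BusRd Flush; mem=38
  op16 P0: load  L3 → S/I/I/S on L3; bus BusRd Flush; mem=59
  op17 P1: load  L4 → I/S/S/S on L4; bus BusRd; mem=23
  op18 P0: store L2 := 76 → M/I/I/I on L2; bus BusRdX; mem=68
  op19 P1: load  L3 → S/S/I/S on L3; bus BusRd; mem=59
  op20 P3: store L2 := 10 → I/I/I/M on L2; bus BusRdX Flush; mem=76
  op21 P0: load  L0 → S/I/I/S on L0; bus (none); mem=20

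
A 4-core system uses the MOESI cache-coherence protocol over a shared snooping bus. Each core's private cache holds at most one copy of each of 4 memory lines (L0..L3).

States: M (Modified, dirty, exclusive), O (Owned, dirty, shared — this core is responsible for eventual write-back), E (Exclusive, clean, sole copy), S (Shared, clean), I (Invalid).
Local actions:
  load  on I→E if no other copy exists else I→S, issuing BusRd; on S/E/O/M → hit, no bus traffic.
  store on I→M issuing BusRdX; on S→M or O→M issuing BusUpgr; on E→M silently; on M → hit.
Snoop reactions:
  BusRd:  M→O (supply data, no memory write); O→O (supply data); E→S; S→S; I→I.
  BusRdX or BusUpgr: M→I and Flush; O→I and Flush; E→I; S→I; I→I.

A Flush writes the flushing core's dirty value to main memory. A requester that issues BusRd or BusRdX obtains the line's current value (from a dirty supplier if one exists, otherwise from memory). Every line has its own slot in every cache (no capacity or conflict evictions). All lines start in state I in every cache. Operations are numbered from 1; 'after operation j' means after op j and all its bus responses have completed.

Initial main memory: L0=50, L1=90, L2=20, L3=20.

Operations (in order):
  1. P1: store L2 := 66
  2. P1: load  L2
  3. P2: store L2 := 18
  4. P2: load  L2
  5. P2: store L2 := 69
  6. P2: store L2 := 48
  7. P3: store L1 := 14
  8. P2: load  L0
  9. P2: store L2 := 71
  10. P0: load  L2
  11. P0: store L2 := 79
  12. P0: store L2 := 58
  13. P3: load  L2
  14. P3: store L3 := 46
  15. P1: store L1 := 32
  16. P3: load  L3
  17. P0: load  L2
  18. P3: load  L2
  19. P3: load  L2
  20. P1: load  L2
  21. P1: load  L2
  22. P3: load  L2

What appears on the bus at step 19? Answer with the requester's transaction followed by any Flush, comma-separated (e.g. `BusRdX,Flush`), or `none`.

bus = none

[1] P1: store L2 := 66 | P0:I, P1:M(66), P2:I, P3:I | bus: BusRdX
[2] P1: load  L2 | P0:I, P1:M(66), P2:I, P3:I | bus: none
[3] P2: store L2 := 18 | P0:I, P1:I, P2:M(18), P3:I | bus: BusRdX,Flush
[4] P2: load  L2 | P0:I, P1:I, P2:M(18), P3:I | bus: none
[5] P2: store L2 := 69 | P0:I, P1:I, P2:M(69), P3:I | bus: none
[6] P2: store L2 := 48 | P0:I, P1:I, P2:M(48), P3:I | bus: none
[7] P3: store L1 := 14 | P0:I, P1:I, P2:I, P3:M(14) | bus: BusRdX
[8] P2: load  L0 | P0:I, P1:I, P2:E(50), P3:I | bus: BusRd
[9] P2: store L2 := 71 | P0:I, P1:I, P2:M(71), P3:I | bus: none
[10] P0: load  L2 | P0:S(71), P1:I, P2:O(71), P3:I | bus: BusRd
[11] P0: store L2 := 79 | P0:M(79), P1:I, P2:I, P3:I | bus: BusUpgr,Flush
[12] P0: store L2 := 58 | P0:M(58), P1:I, P2:I, P3:I | bus: none
[13] P3: load  L2 | P0:O(58), P1:I, P2:I, P3:S(58) | bus: BusRd
[14] P3: store L3 := 46 | P0:I, P1:I, P2:I, P3:M(46) | bus: BusRdX
[15] P1: store L1 := 32 | P0:I, P1:M(32), P2:I, P3:I | bus: BusRdX,Flush
[16] P3: load  L3 | P0:I, P1:I, P2:I, P3:M(46) | bus: none
[17] P0: load  L2 | P0:O(58), P1:I, P2:I, P3:S(58) | bus: none
[18] P3: load  L2 | P0:O(58), P1:I, P2:I, P3:S(58) | bus: none
[19] P3: load  L2 | P0:O(58), P1:I, P2:I, P3:S(58) | bus: none
[20] P1: load  L2 | P0:O(58), P1:S(58), P2:I, P3:S(58) | bus: BusRd
[21] P1: load  L2 | P0:O(58), P1:S(58), P2:I, P3:S(58) | bus: none
[22] P3: load  L2 | P0:O(58), P1:S(58), P2:I, P3:S(58) | bus: none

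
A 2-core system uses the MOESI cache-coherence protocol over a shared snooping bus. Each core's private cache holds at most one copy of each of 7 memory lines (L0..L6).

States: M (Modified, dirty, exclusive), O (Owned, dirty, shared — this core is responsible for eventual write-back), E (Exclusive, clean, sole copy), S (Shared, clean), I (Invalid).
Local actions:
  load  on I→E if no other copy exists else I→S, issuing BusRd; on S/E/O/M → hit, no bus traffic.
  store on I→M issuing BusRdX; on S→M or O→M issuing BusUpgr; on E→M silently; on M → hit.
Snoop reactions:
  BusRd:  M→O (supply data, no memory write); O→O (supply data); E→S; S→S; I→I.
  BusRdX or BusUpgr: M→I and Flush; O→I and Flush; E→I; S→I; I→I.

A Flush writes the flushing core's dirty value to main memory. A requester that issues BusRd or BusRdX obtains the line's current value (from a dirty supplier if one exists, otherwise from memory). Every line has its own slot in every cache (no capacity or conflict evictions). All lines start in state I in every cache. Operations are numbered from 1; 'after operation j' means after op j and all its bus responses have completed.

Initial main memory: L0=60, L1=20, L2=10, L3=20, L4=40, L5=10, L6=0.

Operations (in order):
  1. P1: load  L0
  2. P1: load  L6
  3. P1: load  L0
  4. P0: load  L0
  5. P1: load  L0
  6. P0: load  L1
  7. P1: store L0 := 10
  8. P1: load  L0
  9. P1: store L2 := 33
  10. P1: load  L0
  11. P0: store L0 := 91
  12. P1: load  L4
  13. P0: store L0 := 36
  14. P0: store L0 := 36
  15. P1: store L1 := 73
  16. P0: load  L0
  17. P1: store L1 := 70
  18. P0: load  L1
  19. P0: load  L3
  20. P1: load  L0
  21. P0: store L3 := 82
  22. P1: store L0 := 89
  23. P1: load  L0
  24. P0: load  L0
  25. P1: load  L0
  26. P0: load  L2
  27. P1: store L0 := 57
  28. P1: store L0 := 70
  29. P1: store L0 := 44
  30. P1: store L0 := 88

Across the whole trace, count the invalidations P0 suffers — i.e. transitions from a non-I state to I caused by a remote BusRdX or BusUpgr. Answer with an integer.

step 1: P1: load  L0  ⟶  IE  (L0)  txn=BusRd  M[L0]=60
step 2: P1: load  L6  ⟶  IE  (L6)  txn=BusRd  M[L6]=0
step 3: P1: load  L0  ⟶  IE  (L0)  txn=∅  M[L0]=60
step 4: P0: load  L0  ⟶  SS  (L0)  txn=BusRd  M[L0]=60
step 5: P1: load  L0  ⟶  SS  (L0)  txn=∅  M[L0]=60
step 6: P0: load  L1  ⟶  EI  (L1)  txn=BusRd  M[L1]=20
step 7: P1: store L0 := 10  ⟶  IM  (L0)  txn=BusUpgr  M[L0]=60
step 8: P1: load  L0  ⟶  IM  (L0)  txn=∅  M[L0]=60
step 9: P1: store L2 := 33  ⟶  IM  (L2)  txn=BusRdX  M[L2]=10
step 10: P1: load  L0  ⟶  IM  (L0)  txn=∅  M[L0]=60
step 11: P0: store L0 := 91  ⟶  MI  (L0)  txn=BusRdX+Flush  M[L0]=10
step 12: P1: load  L4  ⟶  IE  (L4)  txn=BusRd  M[L4]=40
step 13: P0: store L0 := 36  ⟶  MI  (L0)  txn=∅  M[L0]=10
step 14: P0: store L0 := 36  ⟶  MI  (L0)  txn=∅  M[L0]=10
step 15: P1: store L1 := 73  ⟶  IM  (L1)  txn=BusRdX  M[L1]=20
step 16: P0: load  L0  ⟶  MI  (L0)  txn=∅  M[L0]=10
step 17: P1: store L1 := 70  ⟶  IM  (L1)  txn=∅  M[L1]=20
step 18: P0: load  L1  ⟶  SO  (L1)  txn=BusRd  M[L1]=20
step 19: P0: load  L3  ⟶  EI  (L3)  txn=BusRd  M[L3]=20
step 20: P1: load  L0  ⟶  OS  (L0)  txn=BusRd  M[L0]=10
step 21: P0: store L3 := 82  ⟶  MI  (L3)  txn=∅  M[L3]=20
step 22: P1: store L0 := 89  ⟶  IM  (L0)  txn=BusUpgr+Flush  M[L0]=36
step 23: P1: load  L0  ⟶  IM  (L0)  txn=∅  M[L0]=36
step 24: P0: load  L0  ⟶  SO  (L0)  txn=BusRd  M[L0]=36
step 25: P1: load  L0  ⟶  SO  (L0)  txn=∅  M[L0]=36
step 26: P0: load  L2  ⟶  SO  (L2)  txn=BusRd  M[L2]=10
step 27: P1: store L0 := 57  ⟶  IM  (L0)  txn=BusUpgr  M[L0]=36
step 28: P1: store L0 := 70  ⟶  IM  (L0)  txn=∅  M[L0]=36
step 29: P1: store L0 := 44  ⟶  IM  (L0)  txn=∅  M[L0]=36
step 30: P1: store L0 := 88  ⟶  IM  (L0)  txn=∅  M[L0]=36

invalidations = 4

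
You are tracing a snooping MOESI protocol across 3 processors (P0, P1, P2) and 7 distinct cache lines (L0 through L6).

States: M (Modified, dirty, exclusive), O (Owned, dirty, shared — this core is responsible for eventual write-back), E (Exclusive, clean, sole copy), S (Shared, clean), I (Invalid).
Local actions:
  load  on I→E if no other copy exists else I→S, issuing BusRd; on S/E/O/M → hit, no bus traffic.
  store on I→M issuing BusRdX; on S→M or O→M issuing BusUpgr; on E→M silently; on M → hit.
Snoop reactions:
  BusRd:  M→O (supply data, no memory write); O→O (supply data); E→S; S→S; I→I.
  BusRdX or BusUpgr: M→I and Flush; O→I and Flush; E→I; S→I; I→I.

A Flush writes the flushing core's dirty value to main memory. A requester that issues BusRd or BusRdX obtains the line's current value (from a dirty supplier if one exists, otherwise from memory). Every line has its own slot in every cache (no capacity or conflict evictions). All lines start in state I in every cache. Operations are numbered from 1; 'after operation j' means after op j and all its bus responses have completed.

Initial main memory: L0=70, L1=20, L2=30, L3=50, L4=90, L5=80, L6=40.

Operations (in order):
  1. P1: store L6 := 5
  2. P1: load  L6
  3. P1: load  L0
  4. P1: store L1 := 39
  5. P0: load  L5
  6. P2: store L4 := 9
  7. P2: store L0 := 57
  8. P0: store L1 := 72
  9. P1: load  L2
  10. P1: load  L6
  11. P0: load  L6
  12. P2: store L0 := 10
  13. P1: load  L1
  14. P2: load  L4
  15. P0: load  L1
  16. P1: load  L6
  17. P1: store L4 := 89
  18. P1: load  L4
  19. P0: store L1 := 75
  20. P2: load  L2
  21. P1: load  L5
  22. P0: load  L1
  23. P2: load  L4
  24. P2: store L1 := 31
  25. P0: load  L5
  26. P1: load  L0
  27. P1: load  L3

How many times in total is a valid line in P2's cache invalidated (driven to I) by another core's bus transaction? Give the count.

invalidations = 1

[1] P1: store L6 := 5 | P0:I, P1:M(5), P2:I | bus: BusRdX
[2] P1: load  L6 | P0:I, P1:M(5), P2:I | bus: none
[3] P1: load  L0 | P0:I, P1:E(70), P2:I | bus: BusRd
[4] P1: store L1 := 39 | P0:I, P1:M(39), P2:I | bus: BusRdX
[5] P0: load  L5 | P0:E(80), P1:I, P2:I | bus: BusRd
[6] P2: store L4 := 9 | P0:I, P1:I, P2:M(9) | bus: BusRdX
[7] P2: store L0 := 57 | P0:I, P1:I, P2:M(57) | bus: BusRdX
[8] P0: store L1 := 72 | P0:M(72), P1:I, P2:I | bus: BusRdX,Flush
[9] P1: load  L2 | P0:I, P1:E(30), P2:I | bus: BusRd
[10] P1: load  L6 | P0:I, P1:M(5), P2:I | bus: none
[11] P0: load  L6 | P0:S(5), P1:O(5), P2:I | bus: BusRd
[12] P2: store L0 := 10 | P0:I, P1:I, P2:M(10) | bus: none
[13] P1: load  L1 | P0:O(72), P1:S(72), P2:I | bus: BusRd
[14] P2: load  L4 | P0:I, P1:I, P2:M(9) | bus: none
[15] P0: load  L1 | P0:O(72), P1:S(72), P2:I | bus: none
[16] P1: load  L6 | P0:S(5), P1:O(5), P2:I | bus: none
[17] P1: store L4 := 89 | P0:I, P1:M(89), P2:I | bus: BusRdX,Flush
[18] P1: load  L4 | P0:I, P1:M(89), P2:I | bus: none
[19] P0: store L1 := 75 | P0:M(75), P1:I, P2:I | bus: BusUpgr
[20] P2: load  L2 | P0:I, P1:S(30), P2:S(30) | bus: BusRd
[21] P1: load  L5 | P0:S(80), P1:S(80), P2:I | bus: BusRd
[22] P0: load  L1 | P0:M(75), P1:I, P2:I | bus: none
[23] P2: load  L4 | P0:I, P1:O(89), P2:S(89) | bus: BusRd
[24] P2: store L1 := 31 | P0:I, P1:I, P2:M(31) | bus: BusRdX,Flush
[25] P0: load  L5 | P0:S(80), P1:S(80), P2:I | bus: none
[26] P1: load  L0 | P0:I, P1:S(10), P2:O(10) | bus: BusRd
[27] P1: load  L3 | P0:I, P1:E(50), P2:I | bus: BusRd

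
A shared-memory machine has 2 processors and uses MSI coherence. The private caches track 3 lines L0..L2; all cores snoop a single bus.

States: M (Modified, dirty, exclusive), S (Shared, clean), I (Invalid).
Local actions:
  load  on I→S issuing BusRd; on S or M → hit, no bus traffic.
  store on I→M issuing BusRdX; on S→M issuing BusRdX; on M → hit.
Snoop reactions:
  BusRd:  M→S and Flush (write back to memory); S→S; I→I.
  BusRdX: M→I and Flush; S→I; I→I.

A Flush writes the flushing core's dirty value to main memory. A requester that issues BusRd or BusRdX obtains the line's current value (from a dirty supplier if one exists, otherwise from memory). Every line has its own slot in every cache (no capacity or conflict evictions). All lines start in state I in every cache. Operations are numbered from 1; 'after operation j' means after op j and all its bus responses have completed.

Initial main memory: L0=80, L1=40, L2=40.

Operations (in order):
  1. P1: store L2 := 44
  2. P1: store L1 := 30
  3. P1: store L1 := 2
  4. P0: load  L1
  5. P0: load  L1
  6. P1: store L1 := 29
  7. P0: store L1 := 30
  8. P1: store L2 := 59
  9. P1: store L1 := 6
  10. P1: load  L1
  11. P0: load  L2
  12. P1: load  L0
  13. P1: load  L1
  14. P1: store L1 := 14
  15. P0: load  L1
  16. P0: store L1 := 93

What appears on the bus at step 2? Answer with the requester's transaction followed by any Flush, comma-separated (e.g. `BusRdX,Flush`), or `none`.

bus = BusRdX

[1] P1: store L2 := 44 | P0:I, P1:M(44) | bus: BusRdX
[2] P1: store L1 := 30 | P0:I, P1:M(30) | bus: BusRdX
[3] P1: store L1 := 2 | P0:I, P1:M(2) | bus: none
[4] P0: load  L1 | P0:S(2), P1:S(2) | bus: BusRd,Flush
[5] P0: load  L1 | P0:S(2), P1:S(2) | bus: none
[6] P1: store L1 := 29 | P0:I, P1:M(29) | bus: BusRdX
[7] P0: store L1 := 30 | P0:M(30), P1:I | bus: BusRdX,Flush
[8] P1: store L2 := 59 | P0:I, P1:M(59) | bus: none
[9] P1: store L1 := 6 | P0:I, P1:M(6) | bus: BusRdX,Flush
[10] P1: load  L1 | P0:I, P1:M(6) | bus: none
[11] P0: load  L2 | P0:S(59), P1:S(59) | bus: BusRd,Flush
[12] P1: load  L0 | P0:I, P1:S(80) | bus: BusRd
[13] P1: load  L1 | P0:I, P1:M(6) | bus: none
[14] P1: store L1 := 14 | P0:I, P1:M(14) | bus: none
[15] P0: load  L1 | P0:S(14), P1:S(14) | bus: BusRd,Flush
[16] P0: store L1 := 93 | P0:M(93), P1:I | bus: BusRdX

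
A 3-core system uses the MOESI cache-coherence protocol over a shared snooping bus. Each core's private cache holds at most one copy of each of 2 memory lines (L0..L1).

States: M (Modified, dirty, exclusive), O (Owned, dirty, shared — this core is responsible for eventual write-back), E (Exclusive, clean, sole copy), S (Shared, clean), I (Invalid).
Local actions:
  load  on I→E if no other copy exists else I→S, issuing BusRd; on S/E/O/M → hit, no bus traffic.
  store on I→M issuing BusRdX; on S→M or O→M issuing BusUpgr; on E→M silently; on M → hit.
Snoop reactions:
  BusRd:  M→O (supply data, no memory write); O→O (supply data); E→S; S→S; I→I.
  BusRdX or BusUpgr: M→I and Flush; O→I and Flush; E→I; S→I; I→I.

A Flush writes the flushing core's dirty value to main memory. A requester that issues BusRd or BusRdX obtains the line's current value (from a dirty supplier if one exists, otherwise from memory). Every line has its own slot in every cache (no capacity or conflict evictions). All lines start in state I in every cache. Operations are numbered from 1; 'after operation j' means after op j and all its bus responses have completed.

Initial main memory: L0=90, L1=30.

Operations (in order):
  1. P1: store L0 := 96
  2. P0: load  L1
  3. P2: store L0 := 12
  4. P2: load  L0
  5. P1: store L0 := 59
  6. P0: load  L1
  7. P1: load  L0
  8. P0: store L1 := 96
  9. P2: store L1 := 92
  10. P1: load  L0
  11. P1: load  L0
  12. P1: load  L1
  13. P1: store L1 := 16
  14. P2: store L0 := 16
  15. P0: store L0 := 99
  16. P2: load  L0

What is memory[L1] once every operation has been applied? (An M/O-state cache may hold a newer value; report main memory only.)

[1] P1: store L0 := 96 | P0:I, P1:M(96), P2:I | bus: BusRdX
[2] P0: load  L1 | P0:E(30), P1:I, P2:I | bus: BusRd
[3] P2: store L0 := 12 | P0:I, P1:I, P2:M(12) | bus: BusRdX,Flush
[4] P2: load  L0 | P0:I, P1:I, P2:M(12) | bus: none
[5] P1: store L0 := 59 | P0:I, P1:M(59), P2:I | bus: BusRdX,Flush
[6] P0: load  L1 | P0:E(30), P1:I, P2:I | bus: none
[7] P1: load  L0 | P0:I, P1:M(59), P2:I | bus: none
[8] P0: store L1 := 96 | P0:M(96), P1:I, P2:I | bus: none
[9] P2: store L1 := 92 | P0:I, P1:I, P2:M(92) | bus: BusRdX,Flush
[10] P1: load  L0 | P0:I, P1:M(59), P2:I | bus: none
[11] P1: load  L0 | P0:I, P1:M(59), P2:I | bus: none
[12] P1: load  L1 | P0:I, P1:S(92), P2:O(92) | bus: BusRd
[13] P1: store L1 := 16 | P0:I, P1:M(16), P2:I | bus: BusUpgr,Flush
[14] P2: store L0 := 16 | P0:I, P1:I, P2:M(16) | bus: BusRdX,Flush
[15] P0: store L0 := 99 | P0:M(99), P1:I, P2:I | bus: BusRdX,Flush
[16] P2: load  L0 | P0:O(99), P1:I, P2:S(99) | bus: BusRd

memory[L1] = 92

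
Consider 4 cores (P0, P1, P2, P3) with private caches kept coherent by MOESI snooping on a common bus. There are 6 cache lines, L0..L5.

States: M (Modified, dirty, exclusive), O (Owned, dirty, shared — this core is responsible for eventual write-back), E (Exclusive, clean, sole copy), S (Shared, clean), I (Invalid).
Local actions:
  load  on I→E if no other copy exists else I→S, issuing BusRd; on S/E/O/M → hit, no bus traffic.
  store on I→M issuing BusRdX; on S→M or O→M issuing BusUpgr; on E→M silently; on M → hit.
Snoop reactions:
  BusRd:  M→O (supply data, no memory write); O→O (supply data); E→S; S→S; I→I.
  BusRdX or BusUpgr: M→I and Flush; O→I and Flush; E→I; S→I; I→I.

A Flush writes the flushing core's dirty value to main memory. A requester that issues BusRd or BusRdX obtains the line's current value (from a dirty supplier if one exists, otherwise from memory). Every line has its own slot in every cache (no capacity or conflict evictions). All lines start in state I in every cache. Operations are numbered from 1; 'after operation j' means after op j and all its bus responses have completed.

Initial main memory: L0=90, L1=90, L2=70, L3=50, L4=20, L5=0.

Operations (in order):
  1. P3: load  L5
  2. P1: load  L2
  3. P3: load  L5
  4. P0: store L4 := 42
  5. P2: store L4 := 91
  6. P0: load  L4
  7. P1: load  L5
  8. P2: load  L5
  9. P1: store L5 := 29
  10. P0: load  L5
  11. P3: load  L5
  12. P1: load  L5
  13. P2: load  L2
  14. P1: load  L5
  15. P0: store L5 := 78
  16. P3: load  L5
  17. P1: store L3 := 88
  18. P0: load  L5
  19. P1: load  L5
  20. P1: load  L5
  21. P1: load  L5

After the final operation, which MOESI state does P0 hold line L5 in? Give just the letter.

step 1: P3: load  L5  ⟶  IIIE  (L5)  txn=BusRd  M[L5]=0
step 2: P1: load  L2  ⟶  IEII  (L2)  txn=BusRd  M[L2]=70
step 3: P3: load  L5  ⟶  IIIE  (L5)  txn=∅  M[L5]=0
step 4: P0: store L4 := 42  ⟶  MIII  (L4)  txn=BusRdX  M[L4]=20
step 5: P2: store L4 := 91  ⟶  IIMI  (L4)  txn=BusRdX+Flush  M[L4]=42
step 6: P0: load  L4  ⟶  SIOI  (L4)  txn=BusRd  M[L4]=42
step 7: P1: load  L5  ⟶  ISIS  (L5)  txn=BusRd  M[L5]=0
step 8: P2: load  L5  ⟶  ISSS  (L5)  txn=BusRd  M[L5]=0
step 9: P1: store L5 := 29  ⟶  IMII  (L5)  txn=BusUpgr  M[L5]=0
step 10: P0: load  L5  ⟶  SOII  (L5)  txn=BusRd  M[L5]=0
step 11: P3: load  L5  ⟶  SOIS  (L5)  txn=BusRd  M[L5]=0
step 12: P1: load  L5  ⟶  SOIS  (L5)  txn=∅  M[L5]=0
step 13: P2: load  L2  ⟶  ISSI  (L2)  txn=BusRd  M[L2]=70
step 14: P1: load  L5  ⟶  SOIS  (L5)  txn=∅  M[L5]=0
step 15: P0: store L5 := 78  ⟶  MIII  (L5)  txn=BusUpgr+Flush  M[L5]=29
step 16: P3: load  L5  ⟶  OIIS  (L5)  txn=BusRd  M[L5]=29
step 17: P1: store L3 := 88  ⟶  IMII  (L3)  txn=BusRdX  M[L3]=50
step 18: P0: load  L5  ⟶  OIIS  (L5)  txn=∅  M[L5]=29
step 19: P1: load  L5  ⟶  OSIS  (L5)  txn=BusRd  M[L5]=29
step 20: P1: load  L5  ⟶  OSIS  (L5)  txn=∅  M[L5]=29
step 21: P1: load  L5  ⟶  OSIS  (L5)  txn=∅  M[L5]=29

state = O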